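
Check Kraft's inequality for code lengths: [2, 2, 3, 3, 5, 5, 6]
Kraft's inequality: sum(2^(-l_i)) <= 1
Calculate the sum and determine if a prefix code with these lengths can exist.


Sum = 2^(-2) + 2^(-2) + 2^(-3) + 2^(-3) + 2^(-5) + 2^(-5) + 2^(-6)
    = 0.25 + 0.25 + 0.125 + 0.125 + 0.03125 + 0.03125 + 0.015625
    = 53/64 = 0.828125
Since 0.828125 <= 1, Kraft's inequality IS satisfied.
A prefix code with these lengths CAN exist.

Kraft sum = 0.828125. Satisfied.


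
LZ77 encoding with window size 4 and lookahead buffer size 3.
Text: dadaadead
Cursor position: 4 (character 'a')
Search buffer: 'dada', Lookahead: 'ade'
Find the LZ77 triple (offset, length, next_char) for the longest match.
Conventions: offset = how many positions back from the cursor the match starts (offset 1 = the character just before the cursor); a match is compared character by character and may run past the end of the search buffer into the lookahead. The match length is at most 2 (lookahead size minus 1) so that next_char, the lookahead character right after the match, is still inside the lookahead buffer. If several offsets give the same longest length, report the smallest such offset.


Try each offset into the search buffer:
  offset=1 (pos 3, char 'a'): match length 1
  offset=2 (pos 2, char 'd'): match length 0
  offset=3 (pos 1, char 'a'): match length 2
  offset=4 (pos 0, char 'd'): match length 0
Longest match has length 2 at offset 3.
next_char = character at position 4 + 2 = 6 -> 'e'

Best match: offset=3, length=2 (matching 'ad' starting at position 1)
LZ77 triple: (3, 2, 'e')


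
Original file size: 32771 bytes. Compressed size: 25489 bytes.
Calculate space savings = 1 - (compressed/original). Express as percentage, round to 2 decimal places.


ratio = compressed/original = 25489/32771 = 0.777791
savings = 1 - ratio = 1 - 0.777791 = 0.222209
as a percentage: 0.222209 * 100 = 22.22%

Space savings = 1 - 25489/32771 = 22.22%


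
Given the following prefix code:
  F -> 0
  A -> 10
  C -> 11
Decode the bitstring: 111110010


Decoding step by step:
Bits 11 -> C
Bits 11 -> C
Bits 10 -> A
Bits 0 -> F
Bits 10 -> A


Decoded message: CCAFA


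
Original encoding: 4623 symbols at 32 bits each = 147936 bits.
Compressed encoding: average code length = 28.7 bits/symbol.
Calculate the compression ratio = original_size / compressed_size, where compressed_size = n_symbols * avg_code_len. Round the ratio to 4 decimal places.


original_size = n_symbols * orig_bits = 4623 * 32 = 147936 bits
compressed_size = n_symbols * avg_code_len = 4623 * 28.7 = 132680.1 bits
ratio = original_size / compressed_size = 147936 / 132680.1 = 1.115

Compression ratio = 1.115


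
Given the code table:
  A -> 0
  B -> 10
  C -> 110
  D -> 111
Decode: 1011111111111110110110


Decoding:
10 -> B
111 -> D
111 -> D
111 -> D
111 -> D
10 -> B
110 -> C
110 -> C


Result: BDDDDBCC


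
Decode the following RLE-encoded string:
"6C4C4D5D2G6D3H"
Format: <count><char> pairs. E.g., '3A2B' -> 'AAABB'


Expanding each <count><char> pair:
  6C -> 'CCCCCC'
  4C -> 'CCCC'
  4D -> 'DDDD'
  5D -> 'DDDDD'
  2G -> 'GG'
  6D -> 'DDDDDD'
  3H -> 'HHH'

Decoded = CCCCCCCCCCDDDDDDDDDGGDDDDDDHHH


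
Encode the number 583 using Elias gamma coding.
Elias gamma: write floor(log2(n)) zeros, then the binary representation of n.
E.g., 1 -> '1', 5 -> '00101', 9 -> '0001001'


num_bits = floor(log2(583)) + 1 = 10
leading_zeros = num_bits - 1 = 9
binary(583) = 1001000111

Elias gamma(583) = '000000000' + '1001000111' = 0000000001001000111 (19 bits)


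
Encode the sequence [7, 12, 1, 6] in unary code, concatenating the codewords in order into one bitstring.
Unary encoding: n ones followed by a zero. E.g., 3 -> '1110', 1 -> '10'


Encode each number as n ones followed by a terminating 0:
  7 -> 11111110 (8 bits)
  12 -> 1111111111110 (13 bits)
  1 -> 10 (2 bits)
  6 -> 1111110 (7 bits)
Total length = 8 + 13 + 2 + 7 = 30 bits.

Unary([7, 12, 1, 6]) = 111111101111111111110101111110 (30 bits)


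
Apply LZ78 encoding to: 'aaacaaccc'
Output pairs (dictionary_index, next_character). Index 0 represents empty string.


LZ78 encoding steps:
Dictionary: {0: ''}
Step 1: w='' (idx 0), next='a' -> output (0, 'a'), add 'a' as idx 1
Step 2: w='a' (idx 1), next='a' -> output (1, 'a'), add 'aa' as idx 2
Step 3: w='' (idx 0), next='c' -> output (0, 'c'), add 'c' as idx 3
Step 4: w='aa' (idx 2), next='c' -> output (2, 'c'), add 'aac' as idx 4
Step 5: w='c' (idx 3), next='c' -> output (3, 'c'), add 'cc' as idx 5


Encoded: [(0, 'a'), (1, 'a'), (0, 'c'), (2, 'c'), (3, 'c')]


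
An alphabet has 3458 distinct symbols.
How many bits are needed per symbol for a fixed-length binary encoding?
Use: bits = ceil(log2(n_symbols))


log2(3458) = 11.7557
Bracket: 2^11 = 2048 < 3458 <= 2^12 = 4096
So ceil(log2(3458)) = 12

bits = ceil(log2(3458)) = ceil(11.7557) = 12 bits


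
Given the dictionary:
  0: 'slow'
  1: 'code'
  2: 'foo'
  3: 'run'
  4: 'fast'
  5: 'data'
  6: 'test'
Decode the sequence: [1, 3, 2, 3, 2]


Look up each index in the dictionary:
  1 -> 'code'
  3 -> 'run'
  2 -> 'foo'
  3 -> 'run'
  2 -> 'foo'

Decoded: "code run foo run foo"


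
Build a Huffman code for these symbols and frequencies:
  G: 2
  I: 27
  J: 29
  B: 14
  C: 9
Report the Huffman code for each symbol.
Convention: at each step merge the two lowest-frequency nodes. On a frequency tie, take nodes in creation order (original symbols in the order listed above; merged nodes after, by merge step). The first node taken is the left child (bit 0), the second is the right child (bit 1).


Huffman tree construction:
Step 1: Merge G(2) + C(9) = 11
Step 2: Merge (G+C)(11) + B(14) = 25
Step 3: Merge ((G+C)+B)(25) + I(27) = 52
Step 4: Merge J(29) + (((G+C)+B)+I)(52) = 81
Read each symbol's code off the tree from the root (left child = 0, right child = 1).

Codes:
  G: 1000 (length 4)
  I: 11 (length 2)
  J: 0 (length 1)
  B: 101 (length 3)
  C: 1001 (length 4)
Average code length: 169/81 = 2.0864 bits/symbol


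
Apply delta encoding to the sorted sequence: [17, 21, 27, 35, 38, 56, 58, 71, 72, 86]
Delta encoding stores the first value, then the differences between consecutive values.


First value: 17
Deltas:
  21 - 17 = 4
  27 - 21 = 6
  35 - 27 = 8
  38 - 35 = 3
  56 - 38 = 18
  58 - 56 = 2
  71 - 58 = 13
  72 - 71 = 1
  86 - 72 = 14


Delta encoded: [17, 4, 6, 8, 3, 18, 2, 13, 1, 14]


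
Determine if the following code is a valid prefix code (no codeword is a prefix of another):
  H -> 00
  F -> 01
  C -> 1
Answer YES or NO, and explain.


Checking each pair (does one codeword prefix another?):
  H='00' vs F='01': no prefix
  H='00' vs C='1': no prefix
  F='01' vs H='00': no prefix
  F='01' vs C='1': no prefix
  C='1' vs H='00': no prefix
  C='1' vs F='01': no prefix
No violation found over all pairs.

YES -- this is a valid prefix code. No codeword is a prefix of any other codeword.


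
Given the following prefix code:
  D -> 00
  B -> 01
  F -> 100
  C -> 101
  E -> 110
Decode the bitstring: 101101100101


Decoding step by step:
Bits 101 -> C
Bits 101 -> C
Bits 100 -> F
Bits 101 -> C


Decoded message: CCFC


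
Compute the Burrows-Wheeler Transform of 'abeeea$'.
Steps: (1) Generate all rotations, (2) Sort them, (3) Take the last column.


Rotations (sorted):
  0: $abeeea -> last char: a
  1: a$abeee -> last char: e
  2: abeeea$ -> last char: $
  3: beeea$a -> last char: a
  4: ea$abee -> last char: e
  5: eea$abe -> last char: e
  6: eeea$ab -> last char: b


BWT = ae$aeeb


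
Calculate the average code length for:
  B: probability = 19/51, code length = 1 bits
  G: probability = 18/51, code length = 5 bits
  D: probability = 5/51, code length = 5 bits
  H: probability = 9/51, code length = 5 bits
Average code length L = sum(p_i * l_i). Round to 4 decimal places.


Weighted contributions p_i * l_i:
  B: (19/51) * 1 = 19/51
  G: (18/51) * 5 = 90/51
  D: (5/51) * 5 = 25/51
  H: (9/51) * 5 = 45/51
Sum = (19 + 90 + 25 + 45)/51 = 179/51

L = 179/51 = 3.5098 bits/symbol


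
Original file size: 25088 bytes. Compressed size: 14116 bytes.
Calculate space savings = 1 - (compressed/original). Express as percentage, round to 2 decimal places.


ratio = compressed/original = 14116/25088 = 0.562659
savings = 1 - ratio = 1 - 0.562659 = 0.437341
as a percentage: 0.437341 * 100 = 43.73%

Space savings = 1 - 14116/25088 = 43.73%


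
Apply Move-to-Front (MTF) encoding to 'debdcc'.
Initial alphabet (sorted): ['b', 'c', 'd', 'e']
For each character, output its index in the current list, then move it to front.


MTF encoding:
'd': index 2 in ['b', 'c', 'd', 'e'] -> ['d', 'b', 'c', 'e']
'e': index 3 in ['d', 'b', 'c', 'e'] -> ['e', 'd', 'b', 'c']
'b': index 2 in ['e', 'd', 'b', 'c'] -> ['b', 'e', 'd', 'c']
'd': index 2 in ['b', 'e', 'd', 'c'] -> ['d', 'b', 'e', 'c']
'c': index 3 in ['d', 'b', 'e', 'c'] -> ['c', 'd', 'b', 'e']
'c': index 0 in ['c', 'd', 'b', 'e'] -> ['c', 'd', 'b', 'e']


Output: [2, 3, 2, 2, 3, 0]


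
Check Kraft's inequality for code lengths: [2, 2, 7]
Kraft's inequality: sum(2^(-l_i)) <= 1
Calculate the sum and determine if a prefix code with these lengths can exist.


Sum = 2^(-2) + 2^(-2) + 2^(-7)
    = 0.25 + 0.25 + 0.0078125
    = 65/128 = 0.5078125
Since 0.5078125 <= 1, Kraft's inequality IS satisfied.
A prefix code with these lengths CAN exist.

Kraft sum = 0.5078125. Satisfied.


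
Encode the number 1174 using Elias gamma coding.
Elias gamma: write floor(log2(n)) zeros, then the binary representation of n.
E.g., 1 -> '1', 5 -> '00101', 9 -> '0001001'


num_bits = floor(log2(1174)) + 1 = 11
leading_zeros = num_bits - 1 = 10
binary(1174) = 10010010110

Elias gamma(1174) = '0000000000' + '10010010110' = 000000000010010010110 (21 bits)


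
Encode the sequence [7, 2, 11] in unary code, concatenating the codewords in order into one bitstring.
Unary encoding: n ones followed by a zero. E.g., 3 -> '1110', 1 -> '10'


Encode each number as n ones followed by a terminating 0:
  7 -> 11111110 (8 bits)
  2 -> 110 (3 bits)
  11 -> 111111111110 (12 bits)
Total length = 8 + 3 + 12 = 23 bits.

Unary([7, 2, 11]) = 11111110110111111111110 (23 bits)


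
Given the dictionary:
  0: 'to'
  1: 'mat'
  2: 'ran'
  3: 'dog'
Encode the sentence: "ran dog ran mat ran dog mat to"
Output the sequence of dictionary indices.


Look up each word in the dictionary:
  'ran' -> 2
  'dog' -> 3
  'ran' -> 2
  'mat' -> 1
  'ran' -> 2
  'dog' -> 3
  'mat' -> 1
  'to' -> 0

Encoded: [2, 3, 2, 1, 2, 3, 1, 0]


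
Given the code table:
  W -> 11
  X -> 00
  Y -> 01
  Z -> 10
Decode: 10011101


Decoding:
10 -> Z
01 -> Y
11 -> W
01 -> Y


Result: ZYWY


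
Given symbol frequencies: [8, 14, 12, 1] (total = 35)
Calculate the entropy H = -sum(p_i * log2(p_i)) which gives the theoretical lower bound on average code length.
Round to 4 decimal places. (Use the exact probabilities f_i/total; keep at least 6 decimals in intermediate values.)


Per-symbol terms -p_i * log2(p_i) with p_i = f_i/35:
  p = 8/35 = 0.228571: log2(p) = -2.129283, -p*log2(p) = 0.486693
  p = 14/35 = 0.400000: log2(p) = -1.321928, -p*log2(p) = 0.528771
  p = 12/35 = 0.342857: log2(p) = -1.544321, -p*log2(p) = 0.529481
  p = 1/35 = 0.028571: log2(p) = -5.129283, -p*log2(p) = 0.146551
H = 0.486693 + 0.528771 + 0.529481 + 0.146551 = 1.691496

H = 1.6915 bits/symbol


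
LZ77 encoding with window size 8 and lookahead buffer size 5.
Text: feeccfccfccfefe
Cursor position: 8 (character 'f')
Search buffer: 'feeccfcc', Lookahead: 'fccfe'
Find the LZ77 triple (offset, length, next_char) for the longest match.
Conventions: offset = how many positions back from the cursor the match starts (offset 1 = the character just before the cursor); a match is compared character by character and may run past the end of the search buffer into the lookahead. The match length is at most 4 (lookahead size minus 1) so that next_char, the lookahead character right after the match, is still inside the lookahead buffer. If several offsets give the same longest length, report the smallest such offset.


Try each offset into the search buffer:
  offset=1 (pos 7, char 'c'): match length 0
  offset=2 (pos 6, char 'c'): match length 0
  offset=3 (pos 5, char 'f'): match length 4
  offset=4 (pos 4, char 'c'): match length 0
  offset=5 (pos 3, char 'c'): match length 0
  offset=6 (pos 2, char 'e'): match length 0
  offset=7 (pos 1, char 'e'): match length 0
  offset=8 (pos 0, char 'f'): match length 1
Longest match has length 4 at offset 3.
next_char = character at position 8 + 4 = 12 -> 'e'

Best match: offset=3, length=4 (matching 'fccf' starting at position 5)
LZ77 triple: (3, 4, 'e')


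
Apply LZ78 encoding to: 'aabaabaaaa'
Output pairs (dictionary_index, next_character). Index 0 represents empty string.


LZ78 encoding steps:
Dictionary: {0: ''}
Step 1: w='' (idx 0), next='a' -> output (0, 'a'), add 'a' as idx 1
Step 2: w='a' (idx 1), next='b' -> output (1, 'b'), add 'ab' as idx 2
Step 3: w='a' (idx 1), next='a' -> output (1, 'a'), add 'aa' as idx 3
Step 4: w='' (idx 0), next='b' -> output (0, 'b'), add 'b' as idx 4
Step 5: w='aa' (idx 3), next='a' -> output (3, 'a'), add 'aaa' as idx 5
Step 6: w='a' (idx 1), end of input -> output (1, '')


Encoded: [(0, 'a'), (1, 'b'), (1, 'a'), (0, 'b'), (3, 'a'), (1, '')]


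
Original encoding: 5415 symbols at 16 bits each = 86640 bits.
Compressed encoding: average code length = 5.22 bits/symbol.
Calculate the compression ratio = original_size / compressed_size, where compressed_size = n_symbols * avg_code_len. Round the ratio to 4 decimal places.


original_size = n_symbols * orig_bits = 5415 * 16 = 86640 bits
compressed_size = n_symbols * avg_code_len = 5415 * 5.22 = 28266.3 bits
ratio = original_size / compressed_size = 86640 / 28266.3 = 3.0651

Compression ratio = 3.0651


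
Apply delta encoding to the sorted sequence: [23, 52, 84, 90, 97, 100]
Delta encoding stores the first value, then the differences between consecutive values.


First value: 23
Deltas:
  52 - 23 = 29
  84 - 52 = 32
  90 - 84 = 6
  97 - 90 = 7
  100 - 97 = 3


Delta encoded: [23, 29, 32, 6, 7, 3]


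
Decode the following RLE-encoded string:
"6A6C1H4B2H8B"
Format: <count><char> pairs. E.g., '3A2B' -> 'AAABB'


Expanding each <count><char> pair:
  6A -> 'AAAAAA'
  6C -> 'CCCCCC'
  1H -> 'H'
  4B -> 'BBBB'
  2H -> 'HH'
  8B -> 'BBBBBBBB'

Decoded = AAAAAACCCCCCHBBBBHHBBBBBBBB


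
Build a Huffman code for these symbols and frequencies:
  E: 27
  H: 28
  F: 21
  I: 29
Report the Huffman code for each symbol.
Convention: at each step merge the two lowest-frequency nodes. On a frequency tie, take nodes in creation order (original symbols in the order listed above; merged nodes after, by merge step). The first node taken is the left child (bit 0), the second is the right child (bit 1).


Huffman tree construction:
Step 1: Merge F(21) + E(27) = 48
Step 2: Merge H(28) + I(29) = 57
Step 3: Merge (F+E)(48) + (H+I)(57) = 105
Read each symbol's code off the tree from the root (left child = 0, right child = 1).

Codes:
  E: 01 (length 2)
  H: 10 (length 2)
  F: 00 (length 2)
  I: 11 (length 2)
Average code length: 210/105 = 2.0000 bits/symbol


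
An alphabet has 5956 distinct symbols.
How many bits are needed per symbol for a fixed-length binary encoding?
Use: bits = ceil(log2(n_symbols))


log2(5956) = 12.5401
Bracket: 2^12 = 4096 < 5956 <= 2^13 = 8192
So ceil(log2(5956)) = 13

bits = ceil(log2(5956)) = ceil(12.5401) = 13 bits


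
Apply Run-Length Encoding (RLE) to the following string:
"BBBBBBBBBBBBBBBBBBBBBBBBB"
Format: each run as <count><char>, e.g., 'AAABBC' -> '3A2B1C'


Scanning runs left to right:
  i=0: run of 'B' x 25 -> '25B'

RLE = 25B


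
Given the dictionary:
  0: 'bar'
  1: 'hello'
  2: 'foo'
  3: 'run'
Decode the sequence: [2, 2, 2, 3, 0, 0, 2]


Look up each index in the dictionary:
  2 -> 'foo'
  2 -> 'foo'
  2 -> 'foo'
  3 -> 'run'
  0 -> 'bar'
  0 -> 'bar'
  2 -> 'foo'

Decoded: "foo foo foo run bar bar foo"


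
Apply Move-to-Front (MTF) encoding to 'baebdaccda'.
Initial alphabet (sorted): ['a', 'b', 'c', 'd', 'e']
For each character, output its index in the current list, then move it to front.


MTF encoding:
'b': index 1 in ['a', 'b', 'c', 'd', 'e'] -> ['b', 'a', 'c', 'd', 'e']
'a': index 1 in ['b', 'a', 'c', 'd', 'e'] -> ['a', 'b', 'c', 'd', 'e']
'e': index 4 in ['a', 'b', 'c', 'd', 'e'] -> ['e', 'a', 'b', 'c', 'd']
'b': index 2 in ['e', 'a', 'b', 'c', 'd'] -> ['b', 'e', 'a', 'c', 'd']
'd': index 4 in ['b', 'e', 'a', 'c', 'd'] -> ['d', 'b', 'e', 'a', 'c']
'a': index 3 in ['d', 'b', 'e', 'a', 'c'] -> ['a', 'd', 'b', 'e', 'c']
'c': index 4 in ['a', 'd', 'b', 'e', 'c'] -> ['c', 'a', 'd', 'b', 'e']
'c': index 0 in ['c', 'a', 'd', 'b', 'e'] -> ['c', 'a', 'd', 'b', 'e']
'd': index 2 in ['c', 'a', 'd', 'b', 'e'] -> ['d', 'c', 'a', 'b', 'e']
'a': index 2 in ['d', 'c', 'a', 'b', 'e'] -> ['a', 'd', 'c', 'b', 'e']


Output: [1, 1, 4, 2, 4, 3, 4, 0, 2, 2]


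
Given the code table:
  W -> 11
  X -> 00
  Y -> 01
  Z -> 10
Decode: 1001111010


Decoding:
10 -> Z
01 -> Y
11 -> W
10 -> Z
10 -> Z


Result: ZYWZZ


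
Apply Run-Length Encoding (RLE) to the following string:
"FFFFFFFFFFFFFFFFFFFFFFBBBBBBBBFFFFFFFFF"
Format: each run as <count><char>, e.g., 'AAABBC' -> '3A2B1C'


Scanning runs left to right:
  i=0: run of 'F' x 22 -> '22F'
  i=22: run of 'B' x 8 -> '8B'
  i=30: run of 'F' x 9 -> '9F'

RLE = 22F8B9F


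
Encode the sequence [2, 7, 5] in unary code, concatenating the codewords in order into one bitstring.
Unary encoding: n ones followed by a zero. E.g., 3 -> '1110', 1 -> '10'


Encode each number as n ones followed by a terminating 0:
  2 -> 110 (3 bits)
  7 -> 11111110 (8 bits)
  5 -> 111110 (6 bits)
Total length = 3 + 8 + 6 = 17 bits.

Unary([2, 7, 5]) = 11011111110111110 (17 bits)


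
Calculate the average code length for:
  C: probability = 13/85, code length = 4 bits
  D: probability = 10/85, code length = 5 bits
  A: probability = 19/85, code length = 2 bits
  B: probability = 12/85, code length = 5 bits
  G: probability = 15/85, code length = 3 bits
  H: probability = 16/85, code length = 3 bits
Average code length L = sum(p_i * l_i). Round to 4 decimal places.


Weighted contributions p_i * l_i:
  C: (13/85) * 4 = 52/85
  D: (10/85) * 5 = 50/85
  A: (19/85) * 2 = 38/85
  B: (12/85) * 5 = 60/85
  G: (15/85) * 3 = 45/85
  H: (16/85) * 3 = 48/85
Sum = (52 + 50 + 38 + 60 + 45 + 48)/85 = 293/85

L = 293/85 = 3.4471 bits/symbol


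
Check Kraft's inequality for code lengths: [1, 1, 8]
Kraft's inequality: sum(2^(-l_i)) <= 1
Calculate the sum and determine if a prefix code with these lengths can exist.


Sum = 2^(-1) + 2^(-1) + 2^(-8)
    = 0.5 + 0.5 + 0.00390625
    = 257/256 = 1.00390625
Since 1.00390625 > 1, Kraft's inequality is NOT satisfied.
A prefix code with these lengths CANNOT exist.

Kraft sum = 1.00390625. Not satisfied.


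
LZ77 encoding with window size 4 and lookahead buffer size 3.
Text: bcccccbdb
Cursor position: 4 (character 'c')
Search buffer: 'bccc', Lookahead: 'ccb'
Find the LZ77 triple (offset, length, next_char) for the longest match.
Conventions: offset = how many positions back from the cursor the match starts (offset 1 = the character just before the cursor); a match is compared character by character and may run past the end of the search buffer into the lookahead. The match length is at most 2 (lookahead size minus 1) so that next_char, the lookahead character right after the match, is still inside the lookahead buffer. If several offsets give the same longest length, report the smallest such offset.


Try each offset into the search buffer:
  offset=1 (pos 3, char 'c'): match length 2
  offset=2 (pos 2, char 'c'): match length 2
  offset=3 (pos 1, char 'c'): match length 2
  offset=4 (pos 0, char 'b'): match length 0
Longest match has length 2, found at offsets 1, 2, 3; take the smallest, offset 1.
next_char = character at position 4 + 2 = 6 -> 'b'

Best match: offset=1, length=2 (matching 'cc' starting at position 3)
LZ77 triple: (1, 2, 'b')


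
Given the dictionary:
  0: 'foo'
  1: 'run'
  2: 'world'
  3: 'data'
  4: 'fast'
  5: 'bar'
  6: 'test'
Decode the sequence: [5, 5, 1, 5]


Look up each index in the dictionary:
  5 -> 'bar'
  5 -> 'bar'
  1 -> 'run'
  5 -> 'bar'

Decoded: "bar bar run bar"


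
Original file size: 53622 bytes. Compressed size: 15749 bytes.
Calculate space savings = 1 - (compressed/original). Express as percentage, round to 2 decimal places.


ratio = compressed/original = 15749/53622 = 0.293704
savings = 1 - ratio = 1 - 0.293704 = 0.706296
as a percentage: 0.706296 * 100 = 70.63%

Space savings = 1 - 15749/53622 = 70.63%


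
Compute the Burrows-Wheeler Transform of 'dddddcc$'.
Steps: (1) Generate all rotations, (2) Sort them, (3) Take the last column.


Rotations (sorted):
  0: $dddddcc -> last char: c
  1: c$dddddc -> last char: c
  2: cc$ddddd -> last char: d
  3: dcc$dddd -> last char: d
  4: ddcc$ddd -> last char: d
  5: dddcc$dd -> last char: d
  6: ddddcc$d -> last char: d
  7: dddddcc$ -> last char: $


BWT = ccddddd$


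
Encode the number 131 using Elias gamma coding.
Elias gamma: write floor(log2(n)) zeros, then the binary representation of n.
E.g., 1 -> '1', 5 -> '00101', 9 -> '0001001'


num_bits = floor(log2(131)) + 1 = 8
leading_zeros = num_bits - 1 = 7
binary(131) = 10000011

Elias gamma(131) = '0000000' + '10000011' = 000000010000011 (15 bits)


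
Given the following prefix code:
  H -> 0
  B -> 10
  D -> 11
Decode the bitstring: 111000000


Decoding step by step:
Bits 11 -> D
Bits 10 -> B
Bits 0 -> H
Bits 0 -> H
Bits 0 -> H
Bits 0 -> H
Bits 0 -> H


Decoded message: DBHHHHH


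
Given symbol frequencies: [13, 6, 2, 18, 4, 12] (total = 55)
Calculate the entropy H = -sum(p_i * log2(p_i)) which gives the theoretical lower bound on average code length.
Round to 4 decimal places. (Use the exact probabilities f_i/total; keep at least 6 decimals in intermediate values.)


Per-symbol terms -p_i * log2(p_i) with p_i = f_i/55:
  p = 13/55 = 0.236364: log2(p) = -2.080920, -p*log2(p) = 0.491854
  p = 6/55 = 0.109091: log2(p) = -3.196397, -p*log2(p) = 0.348698
  p = 2/55 = 0.036364: log2(p) = -4.781360, -p*log2(p) = 0.173868
  p = 18/55 = 0.327273: log2(p) = -1.611435, -p*log2(p) = 0.527379
  p = 4/55 = 0.072727: log2(p) = -3.781360, -p*log2(p) = 0.275008
  p = 12/55 = 0.218182: log2(p) = -2.196397, -p*log2(p) = 0.479214
H = 0.491854 + 0.348698 + 0.173868 + 0.527379 + 0.275008 + 0.479214 = 2.296021

H = 2.296 bits/symbol


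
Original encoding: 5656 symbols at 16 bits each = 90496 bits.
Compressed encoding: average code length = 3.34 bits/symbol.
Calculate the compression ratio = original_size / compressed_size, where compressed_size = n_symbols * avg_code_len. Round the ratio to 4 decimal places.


original_size = n_symbols * orig_bits = 5656 * 16 = 90496 bits
compressed_size = n_symbols * avg_code_len = 5656 * 3.34 = 18891.04 bits
ratio = original_size / compressed_size = 90496 / 18891.04 = 4.7904

Compression ratio = 4.7904


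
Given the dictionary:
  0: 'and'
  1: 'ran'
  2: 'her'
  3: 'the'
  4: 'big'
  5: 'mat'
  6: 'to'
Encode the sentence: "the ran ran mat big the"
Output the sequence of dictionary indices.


Look up each word in the dictionary:
  'the' -> 3
  'ran' -> 1
  'ran' -> 1
  'mat' -> 5
  'big' -> 4
  'the' -> 3

Encoded: [3, 1, 1, 5, 4, 3]


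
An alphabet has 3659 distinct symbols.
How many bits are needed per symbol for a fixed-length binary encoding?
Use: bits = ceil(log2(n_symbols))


log2(3659) = 11.8372
Bracket: 2^11 = 2048 < 3659 <= 2^12 = 4096
So ceil(log2(3659)) = 12

bits = ceil(log2(3659)) = ceil(11.8372) = 12 bits


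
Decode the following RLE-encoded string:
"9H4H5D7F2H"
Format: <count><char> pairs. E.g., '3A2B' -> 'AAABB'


Expanding each <count><char> pair:
  9H -> 'HHHHHHHHH'
  4H -> 'HHHH'
  5D -> 'DDDDD'
  7F -> 'FFFFFFF'
  2H -> 'HH'

Decoded = HHHHHHHHHHHHHDDDDDFFFFFFFHH


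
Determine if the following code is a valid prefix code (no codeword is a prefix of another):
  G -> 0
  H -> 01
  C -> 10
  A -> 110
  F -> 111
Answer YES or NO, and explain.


Checking each pair (does one codeword prefix another?):
  G='0' vs H='01': prefix -- VIOLATION

NO -- this is NOT a valid prefix code. G (0) is a prefix of H (01).


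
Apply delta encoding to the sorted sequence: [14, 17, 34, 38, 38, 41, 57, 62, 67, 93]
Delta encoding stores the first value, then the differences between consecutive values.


First value: 14
Deltas:
  17 - 14 = 3
  34 - 17 = 17
  38 - 34 = 4
  38 - 38 = 0
  41 - 38 = 3
  57 - 41 = 16
  62 - 57 = 5
  67 - 62 = 5
  93 - 67 = 26


Delta encoded: [14, 3, 17, 4, 0, 3, 16, 5, 5, 26]


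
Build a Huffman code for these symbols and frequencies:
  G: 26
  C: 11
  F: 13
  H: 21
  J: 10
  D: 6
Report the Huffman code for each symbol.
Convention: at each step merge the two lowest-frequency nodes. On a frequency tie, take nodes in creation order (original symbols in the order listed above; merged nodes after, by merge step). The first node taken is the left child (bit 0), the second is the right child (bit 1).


Huffman tree construction:
Step 1: Merge D(6) + J(10) = 16
Step 2: Merge C(11) + F(13) = 24
Step 3: Merge (D+J)(16) + H(21) = 37
Step 4: Merge (C+F)(24) + G(26) = 50
Step 5: Merge ((D+J)+H)(37) + ((C+F)+G)(50) = 87
Read each symbol's code off the tree from the root (left child = 0, right child = 1).

Codes:
  G: 11 (length 2)
  C: 100 (length 3)
  F: 101 (length 3)
  H: 01 (length 2)
  J: 001 (length 3)
  D: 000 (length 3)
Average code length: 214/87 = 2.4598 bits/symbol


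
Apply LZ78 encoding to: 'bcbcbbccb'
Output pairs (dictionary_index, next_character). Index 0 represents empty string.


LZ78 encoding steps:
Dictionary: {0: ''}
Step 1: w='' (idx 0), next='b' -> output (0, 'b'), add 'b' as idx 1
Step 2: w='' (idx 0), next='c' -> output (0, 'c'), add 'c' as idx 2
Step 3: w='b' (idx 1), next='c' -> output (1, 'c'), add 'bc' as idx 3
Step 4: w='b' (idx 1), next='b' -> output (1, 'b'), add 'bb' as idx 4
Step 5: w='c' (idx 2), next='c' -> output (2, 'c'), add 'cc' as idx 5
Step 6: w='b' (idx 1), end of input -> output (1, '')


Encoded: [(0, 'b'), (0, 'c'), (1, 'c'), (1, 'b'), (2, 'c'), (1, '')]


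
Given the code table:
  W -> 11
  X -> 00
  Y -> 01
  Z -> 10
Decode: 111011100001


Decoding:
11 -> W
10 -> Z
11 -> W
10 -> Z
00 -> X
01 -> Y


Result: WZWZXY


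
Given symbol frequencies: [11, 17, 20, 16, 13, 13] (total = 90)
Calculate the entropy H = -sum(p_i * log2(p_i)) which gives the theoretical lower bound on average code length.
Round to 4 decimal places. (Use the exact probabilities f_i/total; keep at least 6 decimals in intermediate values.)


Per-symbol terms -p_i * log2(p_i) with p_i = f_i/90:
  p = 11/90 = 0.122222: log2(p) = -3.032421, -p*log2(p) = 0.370629
  p = 17/90 = 0.188889: log2(p) = -2.404390, -p*log2(p) = 0.454163
  p = 20/90 = 0.222222: log2(p) = -2.169925, -p*log2(p) = 0.482206
  p = 16/90 = 0.177778: log2(p) = -2.491853, -p*log2(p) = 0.442996
  p = 13/90 = 0.144444: log2(p) = -2.791413, -p*log2(p) = 0.403204
  p = 13/90 = 0.144444: log2(p) = -2.791413, -p*log2(p) = 0.403204
H = 0.370629 + 0.454163 + 0.482206 + 0.442996 + 0.403204 + 0.403204 = 2.556402

H = 2.5564 bits/symbol


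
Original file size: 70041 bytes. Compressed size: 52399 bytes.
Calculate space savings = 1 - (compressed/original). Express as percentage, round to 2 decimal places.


ratio = compressed/original = 52399/70041 = 0.748119
savings = 1 - ratio = 1 - 0.748119 = 0.251881
as a percentage: 0.251881 * 100 = 25.19%

Space savings = 1 - 52399/70041 = 25.19%


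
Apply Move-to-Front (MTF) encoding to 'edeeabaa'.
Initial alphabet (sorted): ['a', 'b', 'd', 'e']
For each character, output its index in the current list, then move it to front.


MTF encoding:
'e': index 3 in ['a', 'b', 'd', 'e'] -> ['e', 'a', 'b', 'd']
'd': index 3 in ['e', 'a', 'b', 'd'] -> ['d', 'e', 'a', 'b']
'e': index 1 in ['d', 'e', 'a', 'b'] -> ['e', 'd', 'a', 'b']
'e': index 0 in ['e', 'd', 'a', 'b'] -> ['e', 'd', 'a', 'b']
'a': index 2 in ['e', 'd', 'a', 'b'] -> ['a', 'e', 'd', 'b']
'b': index 3 in ['a', 'e', 'd', 'b'] -> ['b', 'a', 'e', 'd']
'a': index 1 in ['b', 'a', 'e', 'd'] -> ['a', 'b', 'e', 'd']
'a': index 0 in ['a', 'b', 'e', 'd'] -> ['a', 'b', 'e', 'd']


Output: [3, 3, 1, 0, 2, 3, 1, 0]


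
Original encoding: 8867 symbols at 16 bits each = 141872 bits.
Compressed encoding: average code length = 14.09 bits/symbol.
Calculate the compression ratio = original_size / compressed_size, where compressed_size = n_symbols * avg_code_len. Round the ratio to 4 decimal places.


original_size = n_symbols * orig_bits = 8867 * 16 = 141872 bits
compressed_size = n_symbols * avg_code_len = 8867 * 14.09 = 124936.03 bits
ratio = original_size / compressed_size = 141872 / 124936.03 = 1.1356

Compression ratio = 1.1356


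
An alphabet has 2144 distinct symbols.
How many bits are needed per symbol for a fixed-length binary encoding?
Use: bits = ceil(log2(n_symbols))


log2(2144) = 11.0661
Bracket: 2^11 = 2048 < 2144 <= 2^12 = 4096
So ceil(log2(2144)) = 12

bits = ceil(log2(2144)) = ceil(11.0661) = 12 bits


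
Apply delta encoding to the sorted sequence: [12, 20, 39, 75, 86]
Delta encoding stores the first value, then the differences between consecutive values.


First value: 12
Deltas:
  20 - 12 = 8
  39 - 20 = 19
  75 - 39 = 36
  86 - 75 = 11


Delta encoded: [12, 8, 19, 36, 11]


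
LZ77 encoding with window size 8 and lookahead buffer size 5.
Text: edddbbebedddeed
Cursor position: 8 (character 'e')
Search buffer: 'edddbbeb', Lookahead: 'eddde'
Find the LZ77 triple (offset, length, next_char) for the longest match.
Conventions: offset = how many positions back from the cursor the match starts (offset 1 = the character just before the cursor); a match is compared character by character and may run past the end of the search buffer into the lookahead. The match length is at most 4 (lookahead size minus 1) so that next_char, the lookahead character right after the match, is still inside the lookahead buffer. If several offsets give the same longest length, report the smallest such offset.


Try each offset into the search buffer:
  offset=1 (pos 7, char 'b'): match length 0
  offset=2 (pos 6, char 'e'): match length 1
  offset=3 (pos 5, char 'b'): match length 0
  offset=4 (pos 4, char 'b'): match length 0
  offset=5 (pos 3, char 'd'): match length 0
  offset=6 (pos 2, char 'd'): match length 0
  offset=7 (pos 1, char 'd'): match length 0
  offset=8 (pos 0, char 'e'): match length 4
Longest match has length 4 at offset 8.
next_char = character at position 8 + 4 = 12 -> 'e'

Best match: offset=8, length=4 (matching 'eddd' starting at position 0)
LZ77 triple: (8, 4, 'e')


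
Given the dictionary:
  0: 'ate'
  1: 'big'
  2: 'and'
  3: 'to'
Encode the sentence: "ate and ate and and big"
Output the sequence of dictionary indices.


Look up each word in the dictionary:
  'ate' -> 0
  'and' -> 2
  'ate' -> 0
  'and' -> 2
  'and' -> 2
  'big' -> 1

Encoded: [0, 2, 0, 2, 2, 1]


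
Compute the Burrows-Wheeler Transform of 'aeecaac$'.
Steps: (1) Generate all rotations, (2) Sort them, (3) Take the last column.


Rotations (sorted):
  0: $aeecaac -> last char: c
  1: aac$aeec -> last char: c
  2: ac$aeeca -> last char: a
  3: aeecaac$ -> last char: $
  4: c$aeecaa -> last char: a
  5: caac$aee -> last char: e
  6: ecaac$ae -> last char: e
  7: eecaac$a -> last char: a


BWT = cca$aeea


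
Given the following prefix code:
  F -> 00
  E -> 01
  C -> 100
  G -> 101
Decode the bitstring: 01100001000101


Decoding step by step:
Bits 01 -> E
Bits 100 -> C
Bits 00 -> F
Bits 100 -> C
Bits 01 -> E
Bits 01 -> E


Decoded message: ECFCEE


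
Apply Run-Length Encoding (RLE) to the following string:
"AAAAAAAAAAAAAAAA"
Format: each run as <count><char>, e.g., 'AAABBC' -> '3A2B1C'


Scanning runs left to right:
  i=0: run of 'A' x 16 -> '16A'

RLE = 16A


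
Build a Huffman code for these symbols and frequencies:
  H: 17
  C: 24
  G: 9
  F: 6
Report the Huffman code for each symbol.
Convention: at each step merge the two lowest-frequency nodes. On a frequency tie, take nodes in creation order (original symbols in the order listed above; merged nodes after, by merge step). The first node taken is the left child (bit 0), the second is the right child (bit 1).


Huffman tree construction:
Step 1: Merge F(6) + G(9) = 15
Step 2: Merge (F+G)(15) + H(17) = 32
Step 3: Merge C(24) + ((F+G)+H)(32) = 56
Read each symbol's code off the tree from the root (left child = 0, right child = 1).

Codes:
  H: 11 (length 2)
  C: 0 (length 1)
  G: 101 (length 3)
  F: 100 (length 3)
Average code length: 103/56 = 1.8393 bits/symbol


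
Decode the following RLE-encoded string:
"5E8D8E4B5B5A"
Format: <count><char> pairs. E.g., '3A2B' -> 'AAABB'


Expanding each <count><char> pair:
  5E -> 'EEEEE'
  8D -> 'DDDDDDDD'
  8E -> 'EEEEEEEE'
  4B -> 'BBBB'
  5B -> 'BBBBB'
  5A -> 'AAAAA'

Decoded = EEEEEDDDDDDDDEEEEEEEEBBBBBBBBBAAAAA


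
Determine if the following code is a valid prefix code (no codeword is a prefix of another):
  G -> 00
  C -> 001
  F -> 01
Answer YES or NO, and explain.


Checking each pair (does one codeword prefix another?):
  G='00' vs C='001': prefix -- VIOLATION

NO -- this is NOT a valid prefix code. G (00) is a prefix of C (001).


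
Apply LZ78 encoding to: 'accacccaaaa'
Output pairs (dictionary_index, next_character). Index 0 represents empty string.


LZ78 encoding steps:
Dictionary: {0: ''}
Step 1: w='' (idx 0), next='a' -> output (0, 'a'), add 'a' as idx 1
Step 2: w='' (idx 0), next='c' -> output (0, 'c'), add 'c' as idx 2
Step 3: w='c' (idx 2), next='a' -> output (2, 'a'), add 'ca' as idx 3
Step 4: w='c' (idx 2), next='c' -> output (2, 'c'), add 'cc' as idx 4
Step 5: w='ca' (idx 3), next='a' -> output (3, 'a'), add 'caa' as idx 5
Step 6: w='a' (idx 1), next='a' -> output (1, 'a'), add 'aa' as idx 6


Encoded: [(0, 'a'), (0, 'c'), (2, 'a'), (2, 'c'), (3, 'a'), (1, 'a')]


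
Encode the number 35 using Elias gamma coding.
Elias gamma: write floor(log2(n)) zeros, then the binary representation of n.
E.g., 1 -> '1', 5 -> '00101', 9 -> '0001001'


num_bits = floor(log2(35)) + 1 = 6
leading_zeros = num_bits - 1 = 5
binary(35) = 100011

Elias gamma(35) = '00000' + '100011' = 00000100011 (11 bits)


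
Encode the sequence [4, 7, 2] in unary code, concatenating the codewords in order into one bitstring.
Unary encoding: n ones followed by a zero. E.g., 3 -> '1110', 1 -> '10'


Encode each number as n ones followed by a terminating 0:
  4 -> 11110 (5 bits)
  7 -> 11111110 (8 bits)
  2 -> 110 (3 bits)
Total length = 5 + 8 + 3 = 16 bits.

Unary([4, 7, 2]) = 1111011111110110 (16 bits)


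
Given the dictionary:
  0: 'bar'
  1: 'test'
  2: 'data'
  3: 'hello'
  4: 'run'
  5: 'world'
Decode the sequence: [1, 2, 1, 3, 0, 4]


Look up each index in the dictionary:
  1 -> 'test'
  2 -> 'data'
  1 -> 'test'
  3 -> 'hello'
  0 -> 'bar'
  4 -> 'run'

Decoded: "test data test hello bar run"


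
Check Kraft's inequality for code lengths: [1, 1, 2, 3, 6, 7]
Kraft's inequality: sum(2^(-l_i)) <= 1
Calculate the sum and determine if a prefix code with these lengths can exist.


Sum = 2^(-1) + 2^(-1) + 2^(-2) + 2^(-3) + 2^(-6) + 2^(-7)
    = 0.5 + 0.5 + 0.25 + 0.125 + 0.015625 + 0.0078125
    = 179/128 = 1.3984375
Since 1.3984375 > 1, Kraft's inequality is NOT satisfied.
A prefix code with these lengths CANNOT exist.

Kraft sum = 1.3984375. Not satisfied.


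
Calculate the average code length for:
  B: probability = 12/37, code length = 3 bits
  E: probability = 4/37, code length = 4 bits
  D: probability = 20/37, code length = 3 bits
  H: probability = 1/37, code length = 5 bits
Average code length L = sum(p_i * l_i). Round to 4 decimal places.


Weighted contributions p_i * l_i:
  B: (12/37) * 3 = 36/37
  E: (4/37) * 4 = 16/37
  D: (20/37) * 3 = 60/37
  H: (1/37) * 5 = 5/37
Sum = (36 + 16 + 60 + 5)/37 = 117/37

L = 117/37 = 3.1622 bits/symbol


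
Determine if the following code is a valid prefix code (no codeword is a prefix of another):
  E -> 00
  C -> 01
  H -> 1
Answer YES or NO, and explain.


Checking each pair (does one codeword prefix another?):
  E='00' vs C='01': no prefix
  E='00' vs H='1': no prefix
  C='01' vs E='00': no prefix
  C='01' vs H='1': no prefix
  H='1' vs E='00': no prefix
  H='1' vs C='01': no prefix
No violation found over all pairs.

YES -- this is a valid prefix code. No codeword is a prefix of any other codeword.


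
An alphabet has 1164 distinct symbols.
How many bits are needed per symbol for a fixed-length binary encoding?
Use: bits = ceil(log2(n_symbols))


log2(1164) = 10.1849
Bracket: 2^10 = 1024 < 1164 <= 2^11 = 2048
So ceil(log2(1164)) = 11

bits = ceil(log2(1164)) = ceil(10.1849) = 11 bits


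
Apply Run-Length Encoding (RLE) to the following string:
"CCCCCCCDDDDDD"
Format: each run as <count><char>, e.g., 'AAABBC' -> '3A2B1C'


Scanning runs left to right:
  i=0: run of 'C' x 7 -> '7C'
  i=7: run of 'D' x 6 -> '6D'

RLE = 7C6D


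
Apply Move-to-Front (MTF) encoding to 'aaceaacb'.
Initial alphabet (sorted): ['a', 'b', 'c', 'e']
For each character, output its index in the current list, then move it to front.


MTF encoding:
'a': index 0 in ['a', 'b', 'c', 'e'] -> ['a', 'b', 'c', 'e']
'a': index 0 in ['a', 'b', 'c', 'e'] -> ['a', 'b', 'c', 'e']
'c': index 2 in ['a', 'b', 'c', 'e'] -> ['c', 'a', 'b', 'e']
'e': index 3 in ['c', 'a', 'b', 'e'] -> ['e', 'c', 'a', 'b']
'a': index 2 in ['e', 'c', 'a', 'b'] -> ['a', 'e', 'c', 'b']
'a': index 0 in ['a', 'e', 'c', 'b'] -> ['a', 'e', 'c', 'b']
'c': index 2 in ['a', 'e', 'c', 'b'] -> ['c', 'a', 'e', 'b']
'b': index 3 in ['c', 'a', 'e', 'b'] -> ['b', 'c', 'a', 'e']


Output: [0, 0, 2, 3, 2, 0, 2, 3]


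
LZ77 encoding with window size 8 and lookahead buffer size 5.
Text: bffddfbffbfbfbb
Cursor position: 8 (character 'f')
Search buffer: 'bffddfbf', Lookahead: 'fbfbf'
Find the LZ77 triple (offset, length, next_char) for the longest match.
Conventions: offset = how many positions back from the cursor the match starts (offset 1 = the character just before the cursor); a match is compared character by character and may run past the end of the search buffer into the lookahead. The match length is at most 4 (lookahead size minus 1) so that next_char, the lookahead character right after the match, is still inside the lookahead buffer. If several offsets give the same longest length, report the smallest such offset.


Try each offset into the search buffer:
  offset=1 (pos 7, char 'f'): match length 1
  offset=2 (pos 6, char 'b'): match length 0
  offset=3 (pos 5, char 'f'): match length 3
  offset=4 (pos 4, char 'd'): match length 0
  offset=5 (pos 3, char 'd'): match length 0
  offset=6 (pos 2, char 'f'): match length 1
  offset=7 (pos 1, char 'f'): match length 1
  offset=8 (pos 0, char 'b'): match length 0
Longest match has length 3 at offset 3.
next_char = character at position 8 + 3 = 11 -> 'b'

Best match: offset=3, length=3 (matching 'fbf' starting at position 5)
LZ77 triple: (3, 3, 'b')


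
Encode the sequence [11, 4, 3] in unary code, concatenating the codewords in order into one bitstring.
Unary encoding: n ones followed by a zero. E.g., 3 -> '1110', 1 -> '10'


Encode each number as n ones followed by a terminating 0:
  11 -> 111111111110 (12 bits)
  4 -> 11110 (5 bits)
  3 -> 1110 (4 bits)
Total length = 12 + 5 + 4 = 21 bits.

Unary([11, 4, 3]) = 111111111110111101110 (21 bits)


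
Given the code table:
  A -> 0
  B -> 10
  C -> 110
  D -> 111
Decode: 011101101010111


Decoding:
0 -> A
111 -> D
0 -> A
110 -> C
10 -> B
10 -> B
111 -> D


Result: ADACBBD


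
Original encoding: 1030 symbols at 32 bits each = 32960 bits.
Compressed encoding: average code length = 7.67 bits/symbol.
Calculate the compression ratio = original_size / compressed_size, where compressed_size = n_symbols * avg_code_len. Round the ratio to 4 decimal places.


original_size = n_symbols * orig_bits = 1030 * 32 = 32960 bits
compressed_size = n_symbols * avg_code_len = 1030 * 7.67 = 7900.1 bits
ratio = original_size / compressed_size = 32960 / 7900.1 = 4.1721

Compression ratio = 4.1721
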